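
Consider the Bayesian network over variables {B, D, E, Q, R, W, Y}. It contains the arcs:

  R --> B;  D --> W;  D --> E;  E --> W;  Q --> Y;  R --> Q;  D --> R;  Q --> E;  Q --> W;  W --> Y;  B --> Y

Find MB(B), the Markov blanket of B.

{Q, R, W, Y}

Recall MB(v) = parents ∪ children ∪ spouses, where spouses are the other parents of v's children.
Children of B: Y.
Pa(B) = {R}.
Parents of each child, excluding B:
  Y: Q, W
Union: {R} ∪ {Y} ∪ {Q, W} = {Q, R, W, Y}.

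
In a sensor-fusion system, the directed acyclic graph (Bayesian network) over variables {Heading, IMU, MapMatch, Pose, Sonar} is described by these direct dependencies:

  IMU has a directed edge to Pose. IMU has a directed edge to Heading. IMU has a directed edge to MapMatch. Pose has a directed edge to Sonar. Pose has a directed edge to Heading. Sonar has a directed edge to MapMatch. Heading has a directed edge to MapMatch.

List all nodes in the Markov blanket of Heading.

{IMU, MapMatch, Pose, Sonar}

Recall MB(v) = parents ∪ children ∪ spouses, where spouses are the other parents of v's children.
Pa(Heading) = {IMU, Pose}.
Children of Heading: MapMatch.
For each child, the remaining parents (spouses of Heading):
  MapMatch also has parents IMU, Sonar.
So the Markov blanket of Heading is {IMU, MapMatch, Pose, Sonar}.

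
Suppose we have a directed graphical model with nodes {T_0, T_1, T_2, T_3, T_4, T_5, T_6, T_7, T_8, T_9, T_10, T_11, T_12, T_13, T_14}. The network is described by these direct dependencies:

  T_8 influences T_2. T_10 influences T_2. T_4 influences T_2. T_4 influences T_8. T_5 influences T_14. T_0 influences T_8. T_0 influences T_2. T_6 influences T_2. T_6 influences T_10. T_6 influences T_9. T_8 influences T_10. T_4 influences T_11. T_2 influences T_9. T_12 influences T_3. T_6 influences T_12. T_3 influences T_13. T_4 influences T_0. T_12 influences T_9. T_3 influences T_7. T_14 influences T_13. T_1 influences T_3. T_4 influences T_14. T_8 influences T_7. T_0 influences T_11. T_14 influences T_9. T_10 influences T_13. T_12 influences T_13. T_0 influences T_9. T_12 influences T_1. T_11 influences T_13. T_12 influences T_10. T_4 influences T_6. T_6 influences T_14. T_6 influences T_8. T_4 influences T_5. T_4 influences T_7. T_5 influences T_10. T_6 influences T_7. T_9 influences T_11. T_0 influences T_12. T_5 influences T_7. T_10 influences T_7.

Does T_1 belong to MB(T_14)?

No

Pa(T_14) = {T_4, T_5, T_6}.
T_14's children: T_9, T_13.
Co-parents of T_14 (other parents of its children):
  parents(T_9) \ {T_14} = {T_0, T_2, T_6, T_12}.
  T_13 also has parents T_3, T_10, T_11, T_12.
MB(T_14) = {T_0, T_2, T_3, T_4, T_5, T_6, T_9, T_10, T_11, T_12, T_13}; T_1 is not in this set.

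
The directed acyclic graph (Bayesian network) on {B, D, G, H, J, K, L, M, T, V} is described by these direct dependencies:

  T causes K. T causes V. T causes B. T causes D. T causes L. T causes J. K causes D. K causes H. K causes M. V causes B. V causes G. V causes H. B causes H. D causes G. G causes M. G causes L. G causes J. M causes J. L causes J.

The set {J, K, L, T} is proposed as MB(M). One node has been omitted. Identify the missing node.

Parents of M: G, K.
Children of M: J.
Parents of each child, excluding M:
  J's other parents are G, L, T.
MB(M) = {G, J, K, L, T}.
Comparing with the claimed set, G is missing.

G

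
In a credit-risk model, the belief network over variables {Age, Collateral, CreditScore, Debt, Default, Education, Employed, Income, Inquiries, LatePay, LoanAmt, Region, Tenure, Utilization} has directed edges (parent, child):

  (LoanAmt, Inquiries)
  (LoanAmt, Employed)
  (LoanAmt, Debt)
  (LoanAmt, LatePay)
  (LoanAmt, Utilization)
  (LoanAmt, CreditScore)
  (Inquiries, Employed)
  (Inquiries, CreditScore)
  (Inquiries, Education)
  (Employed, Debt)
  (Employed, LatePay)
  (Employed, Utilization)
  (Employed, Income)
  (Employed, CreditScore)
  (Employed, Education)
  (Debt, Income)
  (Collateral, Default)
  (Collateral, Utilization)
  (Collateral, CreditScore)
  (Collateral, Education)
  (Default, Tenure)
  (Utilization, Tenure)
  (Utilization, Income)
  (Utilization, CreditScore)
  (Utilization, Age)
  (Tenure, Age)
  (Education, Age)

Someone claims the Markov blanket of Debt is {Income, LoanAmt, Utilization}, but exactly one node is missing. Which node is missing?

Employed

A node's Markov blanket = Pa ∪ Ch ∪ (parents of Ch other than the node itself).
Children of Debt: Income.
Debt has parents Employed, LoanAmt.
Parents of each child, excluding Debt:
  Income: Employed, Utilization
MB(Debt) = {Employed, Income, LoanAmt, Utilization}.
Comparing with the claimed set, Employed is missing.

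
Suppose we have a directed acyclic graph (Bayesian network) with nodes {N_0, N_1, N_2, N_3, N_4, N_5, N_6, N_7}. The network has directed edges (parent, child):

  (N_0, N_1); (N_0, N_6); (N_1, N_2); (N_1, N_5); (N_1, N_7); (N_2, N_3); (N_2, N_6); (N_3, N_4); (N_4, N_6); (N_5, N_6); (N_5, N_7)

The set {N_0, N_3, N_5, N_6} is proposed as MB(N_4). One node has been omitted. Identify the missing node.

By definition, MB(N_4) is built from N_4's parents, N_4's children, and the co-parents of N_4.
Pa(N_4) = {N_3}.
N_4's children: N_6.
Parents of each child, excluding N_4:
  N_6's other parents are N_0, N_2, N_5.
MB(N_4) = {N_0, N_2, N_3, N_5, N_6}.
Comparing with the claimed set, N_2 is missing.

N_2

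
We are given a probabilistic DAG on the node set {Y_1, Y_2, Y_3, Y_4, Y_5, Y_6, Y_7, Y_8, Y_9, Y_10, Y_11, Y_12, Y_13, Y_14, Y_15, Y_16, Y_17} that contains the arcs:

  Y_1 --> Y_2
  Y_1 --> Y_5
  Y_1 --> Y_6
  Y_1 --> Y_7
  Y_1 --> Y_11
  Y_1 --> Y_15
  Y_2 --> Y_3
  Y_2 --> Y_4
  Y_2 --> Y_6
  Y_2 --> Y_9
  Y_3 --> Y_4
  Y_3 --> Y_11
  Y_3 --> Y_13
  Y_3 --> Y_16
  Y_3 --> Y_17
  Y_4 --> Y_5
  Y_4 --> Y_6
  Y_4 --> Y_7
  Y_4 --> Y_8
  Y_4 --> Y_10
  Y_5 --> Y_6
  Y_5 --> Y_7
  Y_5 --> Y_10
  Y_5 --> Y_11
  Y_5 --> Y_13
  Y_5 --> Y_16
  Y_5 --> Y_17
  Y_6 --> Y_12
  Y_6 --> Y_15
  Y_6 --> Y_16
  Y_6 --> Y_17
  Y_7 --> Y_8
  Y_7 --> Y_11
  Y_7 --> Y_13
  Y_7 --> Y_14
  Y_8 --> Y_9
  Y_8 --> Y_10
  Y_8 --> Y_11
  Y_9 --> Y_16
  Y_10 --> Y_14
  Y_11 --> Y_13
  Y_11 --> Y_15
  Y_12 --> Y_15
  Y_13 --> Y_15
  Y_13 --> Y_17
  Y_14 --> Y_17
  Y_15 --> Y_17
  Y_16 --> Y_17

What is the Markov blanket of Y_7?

By definition, MB(Y_7) is built from Y_7's parents, Y_7's children, and the co-parents of Y_7.
Ch(Y_7) = {Y_8, Y_11, Y_13, Y_14}.
Pa(Y_7) = {Y_1, Y_4, Y_5}.
For each child, the remaining parents (spouses of Y_7):
  Y_8: Y_4
  Y_11: Y_1, Y_3, Y_5, Y_8
  Y_13: Y_3, Y_5, Y_11
  Y_14: Y_10
Union: {Y_1, Y_4, Y_5} ∪ {Y_8, Y_11, Y_13, Y_14} ∪ {Y_1, Y_3, Y_4, Y_5, Y_8, Y_10, Y_11} = {Y_1, Y_3, Y_4, Y_5, Y_8, Y_10, Y_11, Y_13, Y_14}.

{Y_1, Y_3, Y_4, Y_5, Y_8, Y_10, Y_11, Y_13, Y_14}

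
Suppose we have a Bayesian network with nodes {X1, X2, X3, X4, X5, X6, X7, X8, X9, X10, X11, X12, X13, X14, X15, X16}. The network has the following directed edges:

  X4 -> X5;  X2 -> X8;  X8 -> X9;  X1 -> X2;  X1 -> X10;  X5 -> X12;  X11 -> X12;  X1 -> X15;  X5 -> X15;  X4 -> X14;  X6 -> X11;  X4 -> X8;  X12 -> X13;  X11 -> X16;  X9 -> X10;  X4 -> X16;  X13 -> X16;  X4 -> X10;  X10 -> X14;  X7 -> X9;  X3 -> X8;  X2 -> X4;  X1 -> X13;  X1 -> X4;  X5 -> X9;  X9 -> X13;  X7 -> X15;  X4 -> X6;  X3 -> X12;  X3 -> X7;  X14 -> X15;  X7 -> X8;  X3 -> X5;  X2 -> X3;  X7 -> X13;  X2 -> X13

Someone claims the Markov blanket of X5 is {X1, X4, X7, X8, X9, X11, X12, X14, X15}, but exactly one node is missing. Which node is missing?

The Markov blanket of a node is its parents, its children, and the other parents of its children.
Parents of X5: X3, X4.
X5 has children X9, X12, X15.
Co-parents of X5 (other parents of its children):
  X9: X7, X8
  X12: X3, X11
  X15: X1, X7, X14
MB(X5) = {X1, X3, X4, X7, X8, X9, X11, X12, X14, X15}.
Comparing with the claimed set, X3 is missing.

X3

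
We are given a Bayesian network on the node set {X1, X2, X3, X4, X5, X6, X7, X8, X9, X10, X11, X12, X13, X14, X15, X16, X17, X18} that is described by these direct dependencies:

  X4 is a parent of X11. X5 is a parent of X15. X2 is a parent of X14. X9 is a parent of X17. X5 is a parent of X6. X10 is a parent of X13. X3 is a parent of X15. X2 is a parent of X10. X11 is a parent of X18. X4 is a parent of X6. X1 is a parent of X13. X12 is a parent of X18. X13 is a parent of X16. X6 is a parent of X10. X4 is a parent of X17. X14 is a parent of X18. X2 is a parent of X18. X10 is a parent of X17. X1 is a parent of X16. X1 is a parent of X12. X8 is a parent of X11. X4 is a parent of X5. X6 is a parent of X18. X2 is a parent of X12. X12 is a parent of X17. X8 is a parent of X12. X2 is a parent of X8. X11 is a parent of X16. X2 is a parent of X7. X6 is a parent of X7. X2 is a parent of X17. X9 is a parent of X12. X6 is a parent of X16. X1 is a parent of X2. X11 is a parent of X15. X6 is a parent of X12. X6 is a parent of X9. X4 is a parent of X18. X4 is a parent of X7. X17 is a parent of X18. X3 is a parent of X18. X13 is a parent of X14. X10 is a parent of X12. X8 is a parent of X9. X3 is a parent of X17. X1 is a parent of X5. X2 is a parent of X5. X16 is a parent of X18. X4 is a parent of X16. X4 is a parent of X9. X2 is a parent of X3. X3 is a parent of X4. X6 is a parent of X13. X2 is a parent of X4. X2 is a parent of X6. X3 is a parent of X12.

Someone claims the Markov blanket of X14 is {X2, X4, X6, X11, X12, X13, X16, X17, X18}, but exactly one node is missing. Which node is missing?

X3

Recall MB(v) = parents ∪ children ∪ spouses, where spouses are the other parents of v's children.
X14 has parents X2, X13.
X14's children: X18.
Other parents of X14's children:
  X18: X2, X3, X4, X6, X11, X12, X16, X17
MB(X14) = {X2, X3, X4, X6, X11, X12, X13, X16, X17, X18}.
Comparing with the claimed set, X3 is missing.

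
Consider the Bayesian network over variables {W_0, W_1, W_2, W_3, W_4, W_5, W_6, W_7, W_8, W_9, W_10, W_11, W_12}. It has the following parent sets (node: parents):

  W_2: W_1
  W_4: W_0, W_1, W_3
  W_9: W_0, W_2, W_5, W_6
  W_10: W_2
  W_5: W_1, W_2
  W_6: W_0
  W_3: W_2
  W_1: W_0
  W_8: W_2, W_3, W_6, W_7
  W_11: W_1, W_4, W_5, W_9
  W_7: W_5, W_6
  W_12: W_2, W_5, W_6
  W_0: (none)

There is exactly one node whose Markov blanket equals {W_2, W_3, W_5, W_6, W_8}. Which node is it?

W_7

The target node must have every member of {W_2, W_3, W_5, W_6, W_8} as a parent, child, or co-parent, and no others.
Parents of W_7: W_5, W_6; children: W_8; co-parents: W_2, W_3, W_6.
These exactly cover the given set, so the node is W_7.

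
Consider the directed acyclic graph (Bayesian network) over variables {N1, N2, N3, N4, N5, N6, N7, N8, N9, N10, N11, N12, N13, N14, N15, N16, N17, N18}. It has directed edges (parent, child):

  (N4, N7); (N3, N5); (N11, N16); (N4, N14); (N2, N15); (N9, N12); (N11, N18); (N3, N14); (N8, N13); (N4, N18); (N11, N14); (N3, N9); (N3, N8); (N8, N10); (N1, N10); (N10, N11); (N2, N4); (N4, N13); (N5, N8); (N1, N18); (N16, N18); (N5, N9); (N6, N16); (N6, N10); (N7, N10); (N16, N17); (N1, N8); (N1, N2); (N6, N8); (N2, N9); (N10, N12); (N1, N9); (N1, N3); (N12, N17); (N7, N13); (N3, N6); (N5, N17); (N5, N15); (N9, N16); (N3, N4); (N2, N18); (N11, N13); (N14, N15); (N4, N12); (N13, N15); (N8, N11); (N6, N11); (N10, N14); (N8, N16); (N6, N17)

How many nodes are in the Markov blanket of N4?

A node's Markov blanket = Pa ∪ Ch ∪ (parents of Ch other than the node itself).
N4 has parents N2, N3.
N4's children: N7, N12, N13, N14, N18.
Other parents of N4's children:
  N7 has no other parent.
  N12 also has parents N9, N10.
  N13 also has parents N7, N8, N11.
  parents(N14) \ {N4} = {N3, N10, N11}.
  parents(N18) \ {N4} = {N1, N2, N11, N16}.
MB(N4) = {N1, N2, N3, N7, N8, N9, N10, N11, N12, N13, N14, N16, N18}, which has 13 nodes.

13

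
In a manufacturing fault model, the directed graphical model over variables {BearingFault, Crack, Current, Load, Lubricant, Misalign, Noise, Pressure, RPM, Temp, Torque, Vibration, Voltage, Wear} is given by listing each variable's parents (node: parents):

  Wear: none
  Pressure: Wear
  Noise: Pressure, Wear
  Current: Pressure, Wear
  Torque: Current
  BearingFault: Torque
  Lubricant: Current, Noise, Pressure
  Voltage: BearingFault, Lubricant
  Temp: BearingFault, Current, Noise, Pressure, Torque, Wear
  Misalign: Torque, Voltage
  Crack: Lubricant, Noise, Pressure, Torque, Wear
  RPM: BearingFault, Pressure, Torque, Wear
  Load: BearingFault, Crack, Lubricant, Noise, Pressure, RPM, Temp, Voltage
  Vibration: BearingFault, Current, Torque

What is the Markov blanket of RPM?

{BearingFault, Crack, Load, Lubricant, Noise, Pressure, Temp, Torque, Voltage, Wear}

Parents of RPM: BearingFault, Pressure, Torque, Wear.
RPM's children: Load.
Parents of each child, excluding RPM:
  Load also has parents BearingFault, Crack, Lubricant, Noise, Pressure, Temp, Voltage.
So the Markov blanket of RPM is {BearingFault, Crack, Load, Lubricant, Noise, Pressure, Temp, Torque, Voltage, Wear}.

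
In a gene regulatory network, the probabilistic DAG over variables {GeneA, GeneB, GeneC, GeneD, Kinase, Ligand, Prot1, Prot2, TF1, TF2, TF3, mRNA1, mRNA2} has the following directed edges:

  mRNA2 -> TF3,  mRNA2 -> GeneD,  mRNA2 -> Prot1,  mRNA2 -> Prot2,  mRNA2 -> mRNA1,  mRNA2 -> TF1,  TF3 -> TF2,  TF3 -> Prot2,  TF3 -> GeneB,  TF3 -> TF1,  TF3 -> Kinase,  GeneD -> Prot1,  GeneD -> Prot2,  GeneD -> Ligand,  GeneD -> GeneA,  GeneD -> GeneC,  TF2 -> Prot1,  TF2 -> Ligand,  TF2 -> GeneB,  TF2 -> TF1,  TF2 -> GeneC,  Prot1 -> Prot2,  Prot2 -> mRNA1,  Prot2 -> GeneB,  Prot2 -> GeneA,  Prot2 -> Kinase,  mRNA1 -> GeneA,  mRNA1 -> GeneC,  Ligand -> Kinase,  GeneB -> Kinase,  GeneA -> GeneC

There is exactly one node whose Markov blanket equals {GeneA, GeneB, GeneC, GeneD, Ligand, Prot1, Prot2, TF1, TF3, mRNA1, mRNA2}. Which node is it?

The target node must have every member of {GeneA, GeneB, GeneC, GeneD, Ligand, Prot1, Prot2, TF1, TF3, mRNA1, mRNA2} as a parent, child, or co-parent, and no others.
Parents of TF2: TF3; children: GeneB, GeneC, Ligand, Prot1, TF1; co-parents: GeneA, GeneD, Prot2, TF3, mRNA1, mRNA2.
These exactly cover the given set, so the node is TF2.

TF2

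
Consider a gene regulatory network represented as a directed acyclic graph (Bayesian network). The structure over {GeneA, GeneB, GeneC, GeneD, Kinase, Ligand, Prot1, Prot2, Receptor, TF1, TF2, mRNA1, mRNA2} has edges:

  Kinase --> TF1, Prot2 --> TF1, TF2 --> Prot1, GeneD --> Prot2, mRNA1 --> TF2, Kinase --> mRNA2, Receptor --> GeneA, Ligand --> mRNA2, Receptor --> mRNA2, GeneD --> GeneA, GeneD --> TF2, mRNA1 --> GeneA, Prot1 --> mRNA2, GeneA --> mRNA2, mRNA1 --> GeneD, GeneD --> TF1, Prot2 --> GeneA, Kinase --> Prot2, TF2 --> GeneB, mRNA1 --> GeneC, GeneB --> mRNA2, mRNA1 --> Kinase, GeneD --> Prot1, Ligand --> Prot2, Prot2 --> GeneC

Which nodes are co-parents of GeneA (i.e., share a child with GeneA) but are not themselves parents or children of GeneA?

{GeneB, Kinase, Ligand, Prot1}

Children of GeneA: mRNA2.
  mRNA2 also has parents GeneB, Kinase, Ligand, Prot1, Receptor.
Excluding nodes already adjacent to GeneA (GeneD, Prot2, Receptor, mRNA1, mRNA2), the co-parent-only contribution is {GeneB, Kinase, Ligand, Prot1}.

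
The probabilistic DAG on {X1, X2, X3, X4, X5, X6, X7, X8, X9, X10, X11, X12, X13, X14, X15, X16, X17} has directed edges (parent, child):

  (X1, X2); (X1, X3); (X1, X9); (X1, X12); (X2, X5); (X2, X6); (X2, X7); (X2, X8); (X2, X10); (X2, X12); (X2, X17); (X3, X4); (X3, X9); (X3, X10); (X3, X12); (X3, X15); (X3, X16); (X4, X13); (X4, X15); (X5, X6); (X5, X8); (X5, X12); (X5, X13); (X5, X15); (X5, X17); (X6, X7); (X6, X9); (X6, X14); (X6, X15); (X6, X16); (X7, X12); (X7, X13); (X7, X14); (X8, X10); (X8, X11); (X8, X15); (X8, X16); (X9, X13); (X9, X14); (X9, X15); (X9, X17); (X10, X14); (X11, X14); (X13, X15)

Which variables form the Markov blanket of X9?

{X1, X2, X3, X4, X5, X6, X7, X8, X10, X11, X13, X14, X15, X17}

The Markov blanket of a node is its parents, its children, and the other parents of its children.
Pa(X9) = {X1, X3, X6}.
Children of X9: X13, X14, X15, X17.
For each child, the remaining parents (spouses of X9):
  parents(X13) \ {X9} = {X4, X5, X7}.
  parents(X14) \ {X9} = {X6, X7, X10, X11}.
  X15 also has parents X3, X4, X5, X6, X8, X13.
  X17's other parents are X2, X5.
Union: {X1, X3, X6} ∪ {X13, X14, X15, X17} ∪ {X2, X3, X4, X5, X6, X7, X8, X10, X11, X13} = {X1, X2, X3, X4, X5, X6, X7, X8, X10, X11, X13, X14, X15, X17}.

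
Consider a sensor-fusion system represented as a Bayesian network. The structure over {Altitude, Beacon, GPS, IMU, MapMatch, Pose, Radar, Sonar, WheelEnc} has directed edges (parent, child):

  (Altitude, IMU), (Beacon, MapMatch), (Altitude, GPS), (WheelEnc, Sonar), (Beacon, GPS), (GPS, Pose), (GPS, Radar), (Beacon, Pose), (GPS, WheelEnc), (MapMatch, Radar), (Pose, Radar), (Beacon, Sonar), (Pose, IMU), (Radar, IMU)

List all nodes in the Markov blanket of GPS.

{Altitude, Beacon, MapMatch, Pose, Radar, WheelEnc}

By definition, MB(GPS) is built from GPS's parents, GPS's children, and the co-parents of GPS.
GPS's children: Pose, Radar, WheelEnc.
Parents of GPS: Altitude, Beacon.
Co-parents of GPS (other parents of its children):
  Pose's other parent is Beacon.
  WheelEnc: no additional parents.
  Radar's other parents are MapMatch, Pose.
Taking the union gives {Altitude, Beacon, MapMatch, Pose, Radar, WheelEnc}.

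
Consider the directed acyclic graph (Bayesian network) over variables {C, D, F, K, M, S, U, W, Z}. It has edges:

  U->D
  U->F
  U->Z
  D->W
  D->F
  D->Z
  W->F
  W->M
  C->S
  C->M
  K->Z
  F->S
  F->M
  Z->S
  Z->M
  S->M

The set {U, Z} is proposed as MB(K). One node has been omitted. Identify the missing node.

D

Recall MB(v) = parents ∪ children ∪ spouses, where spouses are the other parents of v's children.
K has no parents.
K has child Z.
Co-parents of K (other parents of its children):
  Z also has parents D, U.
MB(K) = {D, U, Z}.
Comparing with the claimed set, D is missing.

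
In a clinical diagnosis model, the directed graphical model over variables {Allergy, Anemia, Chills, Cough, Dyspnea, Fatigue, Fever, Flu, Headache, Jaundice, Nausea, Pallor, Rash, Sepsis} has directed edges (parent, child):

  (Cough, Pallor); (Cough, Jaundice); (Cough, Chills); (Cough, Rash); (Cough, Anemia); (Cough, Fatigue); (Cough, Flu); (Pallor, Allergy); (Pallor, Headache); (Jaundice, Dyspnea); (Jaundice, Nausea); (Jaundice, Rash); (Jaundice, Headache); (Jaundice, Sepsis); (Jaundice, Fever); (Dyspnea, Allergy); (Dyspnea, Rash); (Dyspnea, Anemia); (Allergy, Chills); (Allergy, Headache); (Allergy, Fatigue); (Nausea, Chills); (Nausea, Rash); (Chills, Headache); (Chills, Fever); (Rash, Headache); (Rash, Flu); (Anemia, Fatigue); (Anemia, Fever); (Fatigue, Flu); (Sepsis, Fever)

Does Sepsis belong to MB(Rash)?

No

Recall MB(v) = parents ∪ children ∪ spouses, where spouses are the other parents of v's children.
Pa(Rash) = {Cough, Dyspnea, Jaundice, Nausea}.
Rash has children Flu, Headache.
For each child, the remaining parents (spouses of Rash):
  Headache: Allergy, Chills, Jaundice, Pallor
  Flu: Cough, Fatigue
MB(Rash) = {Allergy, Chills, Cough, Dyspnea, Fatigue, Flu, Headache, Jaundice, Nausea, Pallor}; Sepsis is not in this set.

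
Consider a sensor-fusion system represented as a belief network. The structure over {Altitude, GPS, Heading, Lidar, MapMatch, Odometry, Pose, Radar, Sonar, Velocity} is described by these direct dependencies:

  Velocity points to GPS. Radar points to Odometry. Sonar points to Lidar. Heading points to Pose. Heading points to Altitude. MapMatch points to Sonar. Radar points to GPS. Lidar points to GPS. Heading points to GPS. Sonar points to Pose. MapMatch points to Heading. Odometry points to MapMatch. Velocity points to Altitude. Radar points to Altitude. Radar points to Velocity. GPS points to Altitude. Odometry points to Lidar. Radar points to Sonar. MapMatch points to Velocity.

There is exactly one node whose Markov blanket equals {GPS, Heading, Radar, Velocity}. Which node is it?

Altitude

The target node must have every member of {GPS, Heading, Radar, Velocity} as a parent, child, or co-parent, and no others.
Parents of Altitude: GPS, Heading, Radar, Velocity; children: none; co-parents: none.
These exactly cover the given set, so the node is Altitude.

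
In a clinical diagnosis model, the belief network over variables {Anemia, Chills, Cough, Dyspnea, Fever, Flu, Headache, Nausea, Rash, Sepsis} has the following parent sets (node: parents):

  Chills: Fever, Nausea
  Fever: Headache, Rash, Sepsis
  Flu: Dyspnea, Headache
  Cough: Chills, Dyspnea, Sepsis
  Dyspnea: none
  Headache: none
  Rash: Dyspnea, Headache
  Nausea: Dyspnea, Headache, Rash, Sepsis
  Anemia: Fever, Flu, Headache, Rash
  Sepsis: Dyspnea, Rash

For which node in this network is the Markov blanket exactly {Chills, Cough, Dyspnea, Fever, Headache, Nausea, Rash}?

The target node must have every member of {Chills, Cough, Dyspnea, Fever, Headache, Nausea, Rash} as a parent, child, or co-parent, and no others.
Parents of Sepsis: Dyspnea, Rash; children: Cough, Fever, Nausea; co-parents: Chills, Dyspnea, Headache, Rash.
These exactly cover the given set, so the node is Sepsis.

Sepsis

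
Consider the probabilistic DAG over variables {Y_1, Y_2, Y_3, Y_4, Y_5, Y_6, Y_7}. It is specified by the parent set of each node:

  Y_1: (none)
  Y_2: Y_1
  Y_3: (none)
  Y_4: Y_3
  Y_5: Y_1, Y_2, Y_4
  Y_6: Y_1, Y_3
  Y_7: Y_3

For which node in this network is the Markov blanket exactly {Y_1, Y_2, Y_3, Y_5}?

The target node must have every member of {Y_1, Y_2, Y_3, Y_5} as a parent, child, or co-parent, and no others.
Parents of Y_4: Y_3; children: Y_5; co-parents: Y_1, Y_2.
These exactly cover the given set, so the node is Y_4.

Y_4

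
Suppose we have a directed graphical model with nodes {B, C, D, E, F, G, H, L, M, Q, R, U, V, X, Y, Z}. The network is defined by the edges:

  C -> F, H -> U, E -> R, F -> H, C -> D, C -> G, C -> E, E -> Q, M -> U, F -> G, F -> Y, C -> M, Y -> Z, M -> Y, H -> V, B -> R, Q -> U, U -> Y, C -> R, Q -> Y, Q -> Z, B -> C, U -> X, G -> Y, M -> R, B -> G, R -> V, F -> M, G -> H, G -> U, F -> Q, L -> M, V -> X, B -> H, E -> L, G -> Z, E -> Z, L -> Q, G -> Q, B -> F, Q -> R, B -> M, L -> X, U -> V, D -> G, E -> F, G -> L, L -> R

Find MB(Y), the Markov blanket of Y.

Recall MB(v) = parents ∪ children ∪ spouses, where spouses are the other parents of v's children.
Y's children: Z.
Y has parents F, G, M, Q, U.
For each child, the remaining parents (spouses of Y):
  Z: E, G, Q
MB(Y) = {E, F, G, M, Q, U, Z}.

{E, F, G, M, Q, U, Z}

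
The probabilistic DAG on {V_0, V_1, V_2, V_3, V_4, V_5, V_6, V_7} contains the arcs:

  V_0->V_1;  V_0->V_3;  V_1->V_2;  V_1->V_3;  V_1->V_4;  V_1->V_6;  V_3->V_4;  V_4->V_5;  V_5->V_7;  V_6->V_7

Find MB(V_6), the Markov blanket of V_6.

{V_1, V_5, V_7}

By definition, MB(V_6) is built from V_6's parents, V_6's children, and the co-parents of V_6.
V_6 has parent V_1.
Children of V_6: V_7.
For each child, the remaining parents (spouses of V_6):
  V_7: V_5
Taking the union gives {V_1, V_5, V_7}.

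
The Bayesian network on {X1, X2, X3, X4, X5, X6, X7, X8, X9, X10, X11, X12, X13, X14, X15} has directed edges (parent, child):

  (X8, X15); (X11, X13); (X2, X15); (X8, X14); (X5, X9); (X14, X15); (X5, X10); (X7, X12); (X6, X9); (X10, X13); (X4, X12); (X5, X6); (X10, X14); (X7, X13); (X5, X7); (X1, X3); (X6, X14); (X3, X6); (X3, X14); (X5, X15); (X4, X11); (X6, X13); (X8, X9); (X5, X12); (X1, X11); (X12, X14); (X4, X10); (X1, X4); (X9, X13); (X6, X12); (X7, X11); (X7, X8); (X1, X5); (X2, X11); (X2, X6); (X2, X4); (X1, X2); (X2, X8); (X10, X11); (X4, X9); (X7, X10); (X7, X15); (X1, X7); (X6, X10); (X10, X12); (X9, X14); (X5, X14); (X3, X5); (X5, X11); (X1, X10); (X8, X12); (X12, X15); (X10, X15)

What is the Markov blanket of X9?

A node's Markov blanket = Pa ∪ Ch ∪ (parents of Ch other than the node itself).
Parents of X9: X4, X5, X6, X8.
Children of X9: X13, X14.
Other parents of X9's children:
  X13: X6, X7, X10, X11
  X14: X3, X5, X6, X8, X10, X12
So the Markov blanket of X9 is {X3, X4, X5, X6, X7, X8, X10, X11, X12, X13, X14}.

{X3, X4, X5, X6, X7, X8, X10, X11, X12, X13, X14}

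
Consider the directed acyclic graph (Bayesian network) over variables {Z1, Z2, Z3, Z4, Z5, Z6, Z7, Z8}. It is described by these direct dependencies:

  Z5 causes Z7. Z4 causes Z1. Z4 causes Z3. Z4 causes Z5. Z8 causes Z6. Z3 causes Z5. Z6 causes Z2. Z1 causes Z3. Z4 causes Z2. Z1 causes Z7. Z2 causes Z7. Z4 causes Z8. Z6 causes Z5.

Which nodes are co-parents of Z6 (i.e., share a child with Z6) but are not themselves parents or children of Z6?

Children of Z6: Z2, Z5.
  Z5: Z3, Z4
  Z2: Z4
Excluding nodes already adjacent to Z6 (Z2, Z5, Z8), the co-parent-only contribution is {Z3, Z4}.

{Z3, Z4}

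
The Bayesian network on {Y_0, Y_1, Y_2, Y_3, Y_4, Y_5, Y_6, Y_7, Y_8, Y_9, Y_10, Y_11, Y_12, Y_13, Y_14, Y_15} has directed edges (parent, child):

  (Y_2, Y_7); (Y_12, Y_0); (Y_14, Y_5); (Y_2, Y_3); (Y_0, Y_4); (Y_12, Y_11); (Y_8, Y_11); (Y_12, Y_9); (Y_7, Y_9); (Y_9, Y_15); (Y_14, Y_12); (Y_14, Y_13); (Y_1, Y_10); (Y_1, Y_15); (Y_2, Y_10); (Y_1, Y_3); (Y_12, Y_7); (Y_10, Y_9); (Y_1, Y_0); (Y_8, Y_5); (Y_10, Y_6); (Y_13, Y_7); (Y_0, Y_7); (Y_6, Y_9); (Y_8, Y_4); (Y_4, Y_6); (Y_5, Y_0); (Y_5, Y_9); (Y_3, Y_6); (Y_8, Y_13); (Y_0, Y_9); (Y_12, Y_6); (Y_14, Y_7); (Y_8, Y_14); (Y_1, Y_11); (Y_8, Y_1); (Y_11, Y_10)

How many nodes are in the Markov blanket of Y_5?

Y_5 has children Y_0, Y_9.
Y_5's parents: Y_8, Y_14.
Other parents of Y_5's children:
  parents(Y_0) \ {Y_5} = {Y_1, Y_12}.
  Y_9 also has parents Y_0, Y_6, Y_7, Y_10, Y_12.
MB(Y_5) = {Y_0, Y_1, Y_6, Y_7, Y_8, Y_9, Y_10, Y_12, Y_14}, which has 9 nodes.

9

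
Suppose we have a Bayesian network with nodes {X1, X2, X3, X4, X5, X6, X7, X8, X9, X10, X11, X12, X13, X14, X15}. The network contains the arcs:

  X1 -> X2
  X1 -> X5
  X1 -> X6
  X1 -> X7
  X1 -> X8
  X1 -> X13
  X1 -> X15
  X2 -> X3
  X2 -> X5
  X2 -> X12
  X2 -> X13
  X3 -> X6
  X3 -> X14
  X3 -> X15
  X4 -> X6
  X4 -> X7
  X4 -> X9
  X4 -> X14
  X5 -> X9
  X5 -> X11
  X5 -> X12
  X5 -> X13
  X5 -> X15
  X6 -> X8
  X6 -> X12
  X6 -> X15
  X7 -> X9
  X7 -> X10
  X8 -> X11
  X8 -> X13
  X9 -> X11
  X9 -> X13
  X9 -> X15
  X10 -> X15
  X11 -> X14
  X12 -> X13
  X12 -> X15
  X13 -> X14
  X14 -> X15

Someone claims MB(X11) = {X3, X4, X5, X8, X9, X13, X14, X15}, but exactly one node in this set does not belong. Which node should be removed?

Pa(X11) = {X5, X8, X9}.
Ch(X11) = {X14}.
Other parents of X11's children:
  X14's other parents are X3, X4, X13.
MB(X11) = {X3, X4, X5, X8, X9, X13, X14}.
X15 is neither a parent, child, nor co-parent of X11, so it does not belong.

X15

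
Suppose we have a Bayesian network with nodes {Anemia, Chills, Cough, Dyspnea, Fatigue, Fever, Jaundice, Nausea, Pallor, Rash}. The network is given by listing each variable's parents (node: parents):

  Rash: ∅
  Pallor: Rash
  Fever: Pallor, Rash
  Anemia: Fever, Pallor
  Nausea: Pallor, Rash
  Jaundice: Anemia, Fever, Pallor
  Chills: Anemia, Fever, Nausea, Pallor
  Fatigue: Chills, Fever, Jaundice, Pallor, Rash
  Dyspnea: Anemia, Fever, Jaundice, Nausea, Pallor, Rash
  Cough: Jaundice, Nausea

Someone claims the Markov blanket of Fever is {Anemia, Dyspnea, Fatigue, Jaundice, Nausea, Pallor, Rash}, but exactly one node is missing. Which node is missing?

Chills

Fever has children Anemia, Chills, Dyspnea, Fatigue, Jaundice.
Pa(Fever) = {Pallor, Rash}.
Co-parents of Fever (other parents of its children):
  Anemia: Pallor
  Jaundice: Anemia, Pallor
  Chills: Anemia, Nausea, Pallor
  Fatigue: Chills, Jaundice, Pallor, Rash
  Dyspnea: Anemia, Jaundice, Nausea, Pallor, Rash
MB(Fever) = {Anemia, Chills, Dyspnea, Fatigue, Jaundice, Nausea, Pallor, Rash}.
Comparing with the claimed set, Chills is missing.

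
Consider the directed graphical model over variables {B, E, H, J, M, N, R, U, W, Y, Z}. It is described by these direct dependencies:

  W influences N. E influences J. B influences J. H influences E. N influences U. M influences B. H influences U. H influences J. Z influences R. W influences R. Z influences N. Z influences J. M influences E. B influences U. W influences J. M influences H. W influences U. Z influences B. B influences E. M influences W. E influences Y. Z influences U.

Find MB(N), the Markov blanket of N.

{B, H, U, W, Z}

Parents of N: W, Z.
Children of N: U.
Parents of each child, excluding N:
  U's other parents are B, H, W, Z.
Union: {W, Z} ∪ {U} ∪ {B, H, W, Z} = {B, H, U, W, Z}.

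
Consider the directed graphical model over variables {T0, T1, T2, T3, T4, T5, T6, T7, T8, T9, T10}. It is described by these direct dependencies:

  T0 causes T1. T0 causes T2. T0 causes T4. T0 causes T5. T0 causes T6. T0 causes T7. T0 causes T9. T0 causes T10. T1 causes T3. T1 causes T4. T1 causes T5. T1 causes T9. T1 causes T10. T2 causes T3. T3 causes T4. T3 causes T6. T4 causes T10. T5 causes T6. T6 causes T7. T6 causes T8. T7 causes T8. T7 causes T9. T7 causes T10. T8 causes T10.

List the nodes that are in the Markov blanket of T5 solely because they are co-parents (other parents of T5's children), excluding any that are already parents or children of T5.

Children of T5: T6.
  T6: T0, T3
Excluding nodes already adjacent to T5 (T0, T1, T6), the co-parent-only contribution is {T3}.

{T3}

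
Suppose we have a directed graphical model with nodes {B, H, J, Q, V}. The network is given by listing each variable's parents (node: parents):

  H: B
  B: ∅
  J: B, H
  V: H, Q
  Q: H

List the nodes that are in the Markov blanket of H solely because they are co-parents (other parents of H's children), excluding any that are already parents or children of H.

Children of H: J, Q, V.
  parents(J) \ {H} = {B}.
  Q has no other parent.
  V also has parent Q.
Excluding nodes already adjacent to H (B, J, Q, V), the co-parent-only contribution is {}.

{}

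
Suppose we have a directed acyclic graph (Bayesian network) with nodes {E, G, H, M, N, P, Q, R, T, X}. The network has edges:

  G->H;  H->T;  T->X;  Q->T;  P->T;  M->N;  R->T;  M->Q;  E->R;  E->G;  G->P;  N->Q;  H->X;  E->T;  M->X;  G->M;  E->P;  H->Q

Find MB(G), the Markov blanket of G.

{E, H, M, P}

G has parent E.
Children of G: H, M, P.
For each child, the remaining parents (spouses of G):
  H: no additional parents.
  M has no other parent.
  parents(P) \ {G} = {E}.
MB(G) = {E, H, M, P}.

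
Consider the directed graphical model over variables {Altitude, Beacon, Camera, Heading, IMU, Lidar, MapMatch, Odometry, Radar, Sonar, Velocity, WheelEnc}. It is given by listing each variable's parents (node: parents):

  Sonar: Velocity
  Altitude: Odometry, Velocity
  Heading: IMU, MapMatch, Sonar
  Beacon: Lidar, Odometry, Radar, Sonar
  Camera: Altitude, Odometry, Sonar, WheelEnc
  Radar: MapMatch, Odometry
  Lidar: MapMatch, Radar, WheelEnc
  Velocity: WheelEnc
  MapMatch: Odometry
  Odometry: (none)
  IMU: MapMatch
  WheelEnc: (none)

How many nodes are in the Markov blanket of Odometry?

Parents of Odometry: none.
Odometry has children Altitude, Beacon, Camera, MapMatch, Radar.
For each child, the remaining parents (spouses of Odometry):
  MapMatch has no other parent.
  parents(Radar) \ {Odometry} = {MapMatch}.
  Beacon's other parents are Lidar, Radar, Sonar.
  Altitude's other parent is Velocity.
  Camera's other parents are Altitude, Sonar, WheelEnc.
MB(Odometry) = {Altitude, Beacon, Camera, Lidar, MapMatch, Radar, Sonar, Velocity, WheelEnc}, which has 9 nodes.

9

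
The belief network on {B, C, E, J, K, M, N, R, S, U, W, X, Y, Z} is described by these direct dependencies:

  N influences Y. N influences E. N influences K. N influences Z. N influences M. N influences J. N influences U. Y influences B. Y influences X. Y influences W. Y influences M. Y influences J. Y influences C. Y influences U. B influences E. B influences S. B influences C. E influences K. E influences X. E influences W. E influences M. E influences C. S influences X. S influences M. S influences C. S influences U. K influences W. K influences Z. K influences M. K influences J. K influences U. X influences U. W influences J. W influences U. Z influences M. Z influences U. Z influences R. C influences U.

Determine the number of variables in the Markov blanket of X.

9

A node's Markov blanket = Pa ∪ Ch ∪ (parents of Ch other than the node itself).
X's parents: E, S, Y.
X's children: U.
Other parents of X's children:
  U: C, K, N, S, W, Y, Z
MB(X) = {C, E, K, N, S, U, W, Y, Z}, which has 9 nodes.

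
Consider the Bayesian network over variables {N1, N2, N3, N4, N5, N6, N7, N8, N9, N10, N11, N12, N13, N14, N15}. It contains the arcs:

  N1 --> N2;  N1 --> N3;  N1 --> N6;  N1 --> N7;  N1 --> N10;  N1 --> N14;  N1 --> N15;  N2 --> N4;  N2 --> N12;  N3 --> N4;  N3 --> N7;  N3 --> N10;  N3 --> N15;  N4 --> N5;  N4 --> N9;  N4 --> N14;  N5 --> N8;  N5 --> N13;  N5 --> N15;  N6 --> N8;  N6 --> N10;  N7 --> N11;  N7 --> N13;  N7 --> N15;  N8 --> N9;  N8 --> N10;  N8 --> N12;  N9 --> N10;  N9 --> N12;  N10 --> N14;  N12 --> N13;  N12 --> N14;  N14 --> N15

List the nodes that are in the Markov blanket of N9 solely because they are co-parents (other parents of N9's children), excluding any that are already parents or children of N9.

Children of N9: N10, N12.
  N10's other parents are N1, N3, N6, N8.
  parents(N12) \ {N9} = {N2, N8}.
Excluding nodes already adjacent to N9 (N4, N8, N10, N12), the co-parent-only contribution is {N1, N2, N3, N6}.

{N1, N2, N3, N6}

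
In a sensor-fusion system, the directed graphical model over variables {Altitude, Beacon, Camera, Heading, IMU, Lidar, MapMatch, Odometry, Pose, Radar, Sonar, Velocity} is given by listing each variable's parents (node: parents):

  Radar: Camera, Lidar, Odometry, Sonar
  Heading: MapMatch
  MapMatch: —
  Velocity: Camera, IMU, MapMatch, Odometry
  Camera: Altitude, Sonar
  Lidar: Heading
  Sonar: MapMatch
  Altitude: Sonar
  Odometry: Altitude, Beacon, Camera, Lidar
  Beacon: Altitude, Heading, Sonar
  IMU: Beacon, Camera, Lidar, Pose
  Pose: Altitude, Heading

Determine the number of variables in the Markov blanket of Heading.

The Markov blanket of a node is its parents, its children, and the other parents of its children.
Pa(Heading) = {MapMatch}.
Heading has children Beacon, Lidar, Pose.
Other parents of Heading's children:
  Lidar: no additional parents.
  Pose's other parent is Altitude.
  parents(Beacon) \ {Heading} = {Altitude, Sonar}.
MB(Heading) = {Altitude, Beacon, Lidar, MapMatch, Pose, Sonar}, which has 6 nodes.

6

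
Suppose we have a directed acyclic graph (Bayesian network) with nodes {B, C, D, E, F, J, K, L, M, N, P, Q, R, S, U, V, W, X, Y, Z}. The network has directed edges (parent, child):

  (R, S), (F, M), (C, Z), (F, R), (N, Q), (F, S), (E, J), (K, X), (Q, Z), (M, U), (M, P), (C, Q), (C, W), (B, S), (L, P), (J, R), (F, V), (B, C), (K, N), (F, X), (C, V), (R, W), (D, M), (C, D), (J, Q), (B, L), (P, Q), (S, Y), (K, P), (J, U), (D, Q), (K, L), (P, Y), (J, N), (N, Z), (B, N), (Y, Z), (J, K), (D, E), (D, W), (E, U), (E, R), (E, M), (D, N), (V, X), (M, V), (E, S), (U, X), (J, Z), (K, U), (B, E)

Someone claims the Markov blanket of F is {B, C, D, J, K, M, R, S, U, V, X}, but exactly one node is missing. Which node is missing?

E

Parents of F: none.
Ch(F) = {M, R, S, V, X}.
Other parents of F's children:
  parents(M) \ {F} = {D, E}.
  R also has parents E, J.
  S also has parents B, E, R.
  V's other parents are C, M.
  X's other parents are K, U, V.
MB(F) = {B, C, D, E, J, K, M, R, S, U, V, X}.
Comparing with the claimed set, E is missing.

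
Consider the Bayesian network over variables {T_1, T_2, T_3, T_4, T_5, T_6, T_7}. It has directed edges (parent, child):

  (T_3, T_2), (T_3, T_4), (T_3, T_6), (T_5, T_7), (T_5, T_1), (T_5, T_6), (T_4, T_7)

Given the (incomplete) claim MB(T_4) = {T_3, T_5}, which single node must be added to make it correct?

T_7

A node's Markov blanket = Pa ∪ Ch ∪ (parents of Ch other than the node itself).
Pa(T_4) = {T_3}.
T_4's children: T_7.
For each child, the remaining parents (spouses of T_4):
  parents(T_7) \ {T_4} = {T_5}.
MB(T_4) = {T_3, T_5, T_7}.
Comparing with the claimed set, T_7 is missing.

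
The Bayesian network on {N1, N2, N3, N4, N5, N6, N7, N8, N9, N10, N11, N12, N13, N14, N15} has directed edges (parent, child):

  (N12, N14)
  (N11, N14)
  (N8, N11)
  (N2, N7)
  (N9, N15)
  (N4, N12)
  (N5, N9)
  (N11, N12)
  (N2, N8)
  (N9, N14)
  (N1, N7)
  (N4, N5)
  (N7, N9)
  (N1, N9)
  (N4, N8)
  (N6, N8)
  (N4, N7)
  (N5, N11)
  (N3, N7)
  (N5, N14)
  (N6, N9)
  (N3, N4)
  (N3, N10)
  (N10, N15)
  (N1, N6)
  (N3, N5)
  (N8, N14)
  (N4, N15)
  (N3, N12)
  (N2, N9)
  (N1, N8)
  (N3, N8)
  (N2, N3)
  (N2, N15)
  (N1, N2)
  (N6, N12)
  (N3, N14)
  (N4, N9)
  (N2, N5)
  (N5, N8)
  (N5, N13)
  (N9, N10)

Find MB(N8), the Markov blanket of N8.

{N1, N2, N3, N4, N5, N6, N9, N11, N12, N14}

Pa(N8) = {N1, N2, N3, N4, N5, N6}.
Ch(N8) = {N11, N14}.
Co-parents of N8 (other parents of its children):
  N11's other parent is N5.
  parents(N14) \ {N8} = {N3, N5, N9, N11, N12}.
Union: {N1, N2, N3, N4, N5, N6} ∪ {N11, N14} ∪ {N3, N5, N9, N11, N12} = {N1, N2, N3, N4, N5, N6, N9, N11, N12, N14}.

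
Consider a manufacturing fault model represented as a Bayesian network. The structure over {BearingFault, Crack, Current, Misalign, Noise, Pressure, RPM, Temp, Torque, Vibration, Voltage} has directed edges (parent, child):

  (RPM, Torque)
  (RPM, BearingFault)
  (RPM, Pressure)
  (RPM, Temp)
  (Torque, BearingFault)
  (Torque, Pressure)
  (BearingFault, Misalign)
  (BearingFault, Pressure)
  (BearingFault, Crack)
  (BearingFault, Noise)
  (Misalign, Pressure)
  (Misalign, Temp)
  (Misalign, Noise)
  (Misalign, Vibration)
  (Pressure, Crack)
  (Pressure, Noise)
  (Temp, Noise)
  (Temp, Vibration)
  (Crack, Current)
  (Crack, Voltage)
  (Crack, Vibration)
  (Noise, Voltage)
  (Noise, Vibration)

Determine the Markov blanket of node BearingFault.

{Crack, Misalign, Noise, Pressure, RPM, Temp, Torque}

BearingFault has parents RPM, Torque.
BearingFault's children: Crack, Misalign, Noise, Pressure.
Parents of each child, excluding BearingFault:
  Misalign: no additional parents.
  Pressure also has parents Misalign, RPM, Torque.
  Crack's other parent is Pressure.
  Noise also has parents Misalign, Pressure, Temp.
MB(BearingFault) = {Crack, Misalign, Noise, Pressure, RPM, Temp, Torque}.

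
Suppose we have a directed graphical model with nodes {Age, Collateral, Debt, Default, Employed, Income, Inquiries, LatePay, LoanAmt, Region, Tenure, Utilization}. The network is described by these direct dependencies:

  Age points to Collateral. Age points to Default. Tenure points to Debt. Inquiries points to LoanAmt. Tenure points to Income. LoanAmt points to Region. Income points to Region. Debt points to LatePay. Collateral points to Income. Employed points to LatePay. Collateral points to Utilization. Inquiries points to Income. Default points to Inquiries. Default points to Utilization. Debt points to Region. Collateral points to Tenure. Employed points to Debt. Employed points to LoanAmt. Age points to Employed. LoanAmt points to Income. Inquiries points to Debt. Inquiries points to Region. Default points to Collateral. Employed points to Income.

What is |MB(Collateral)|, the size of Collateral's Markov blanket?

The Markov blanket of a node is its parents, its children, and the other parents of its children.
Parents of Collateral: Age, Default.
Collateral has children Income, Tenure, Utilization.
Parents of each child, excluding Collateral:
  Tenure has no other parent.
  parents(Utilization) \ {Collateral} = {Default}.
  Income's other parents are Employed, Inquiries, LoanAmt, Tenure.
MB(Collateral) = {Age, Default, Employed, Income, Inquiries, LoanAmt, Tenure, Utilization}, which has 8 nodes.

8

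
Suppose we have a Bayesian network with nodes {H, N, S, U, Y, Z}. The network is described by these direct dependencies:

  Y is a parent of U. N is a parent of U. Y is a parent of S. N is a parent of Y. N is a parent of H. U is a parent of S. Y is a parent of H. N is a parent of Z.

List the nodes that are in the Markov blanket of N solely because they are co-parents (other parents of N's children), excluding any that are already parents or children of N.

{}

Children of N: H, U, Y, Z.
  Y has no other parent.
  Z: no additional parents.
  parents(U) \ {N} = {Y}.
  H also has parent Y.
Excluding nodes already adjacent to N (H, U, Y, Z), the co-parent-only contribution is {}.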